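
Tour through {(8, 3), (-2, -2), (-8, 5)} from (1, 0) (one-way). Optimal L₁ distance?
36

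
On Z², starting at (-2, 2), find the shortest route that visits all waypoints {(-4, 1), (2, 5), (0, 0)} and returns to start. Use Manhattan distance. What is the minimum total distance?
22
(one optimal route: (-2, 2) → (-4, 1) → (0, 0) → (2, 5) → (-2, 2))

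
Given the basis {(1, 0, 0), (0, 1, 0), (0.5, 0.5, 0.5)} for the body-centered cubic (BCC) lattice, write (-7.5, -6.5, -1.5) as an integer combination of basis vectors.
-6b₁ - 5b₂ - 3b₃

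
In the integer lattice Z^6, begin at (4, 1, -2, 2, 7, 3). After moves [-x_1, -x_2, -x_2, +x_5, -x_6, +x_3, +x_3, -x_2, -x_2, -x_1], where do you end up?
(2, -3, 0, 2, 8, 2)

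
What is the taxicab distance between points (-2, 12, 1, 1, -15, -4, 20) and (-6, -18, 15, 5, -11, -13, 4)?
81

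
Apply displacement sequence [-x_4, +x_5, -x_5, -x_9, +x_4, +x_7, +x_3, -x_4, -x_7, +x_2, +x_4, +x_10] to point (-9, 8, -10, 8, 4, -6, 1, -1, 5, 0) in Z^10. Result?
(-9, 9, -9, 8, 4, -6, 1, -1, 4, 1)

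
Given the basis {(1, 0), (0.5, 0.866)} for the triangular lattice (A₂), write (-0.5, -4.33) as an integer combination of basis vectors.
2b₁ - 5b₂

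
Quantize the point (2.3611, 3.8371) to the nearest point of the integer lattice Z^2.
(2, 4)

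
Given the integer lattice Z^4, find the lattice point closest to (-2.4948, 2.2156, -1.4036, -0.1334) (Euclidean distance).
(-2, 2, -1, 0)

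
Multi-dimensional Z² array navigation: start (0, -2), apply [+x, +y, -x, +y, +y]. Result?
(0, 1)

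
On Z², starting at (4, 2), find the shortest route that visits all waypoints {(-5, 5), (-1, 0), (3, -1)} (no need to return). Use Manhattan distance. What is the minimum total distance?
18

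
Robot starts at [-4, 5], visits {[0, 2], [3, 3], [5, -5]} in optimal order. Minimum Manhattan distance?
21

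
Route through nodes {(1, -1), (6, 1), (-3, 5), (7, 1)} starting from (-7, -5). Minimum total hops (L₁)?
32
(one optimal route: (-7, -5) → (-3, 5) → (1, -1) → (6, 1) → (7, 1))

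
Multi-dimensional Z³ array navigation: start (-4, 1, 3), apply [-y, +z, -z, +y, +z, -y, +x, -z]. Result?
(-3, 0, 3)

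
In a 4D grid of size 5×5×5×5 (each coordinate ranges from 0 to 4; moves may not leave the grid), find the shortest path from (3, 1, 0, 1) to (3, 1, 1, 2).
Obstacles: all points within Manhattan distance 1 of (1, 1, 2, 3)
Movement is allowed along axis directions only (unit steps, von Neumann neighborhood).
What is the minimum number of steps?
2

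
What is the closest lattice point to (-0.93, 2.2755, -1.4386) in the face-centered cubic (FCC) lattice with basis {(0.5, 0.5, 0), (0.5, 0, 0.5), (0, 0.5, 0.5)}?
(-1, 2.5, -1.5)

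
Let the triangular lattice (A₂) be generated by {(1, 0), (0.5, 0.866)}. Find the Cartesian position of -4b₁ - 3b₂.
(-5.5, -2.598)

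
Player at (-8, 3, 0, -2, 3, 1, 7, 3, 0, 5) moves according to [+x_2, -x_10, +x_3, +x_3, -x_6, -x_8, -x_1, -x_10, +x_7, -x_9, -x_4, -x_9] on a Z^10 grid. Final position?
(-9, 4, 2, -3, 3, 0, 8, 2, -2, 3)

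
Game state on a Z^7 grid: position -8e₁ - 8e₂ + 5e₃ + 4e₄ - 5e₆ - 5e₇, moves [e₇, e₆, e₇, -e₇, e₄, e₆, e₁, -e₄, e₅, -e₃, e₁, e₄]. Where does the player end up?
(-6, -8, 4, 5, 1, -3, -4)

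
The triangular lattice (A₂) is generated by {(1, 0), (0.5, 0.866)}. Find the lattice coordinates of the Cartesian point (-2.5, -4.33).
-5b₂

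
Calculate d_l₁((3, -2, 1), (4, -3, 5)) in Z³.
6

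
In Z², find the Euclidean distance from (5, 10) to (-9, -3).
19.105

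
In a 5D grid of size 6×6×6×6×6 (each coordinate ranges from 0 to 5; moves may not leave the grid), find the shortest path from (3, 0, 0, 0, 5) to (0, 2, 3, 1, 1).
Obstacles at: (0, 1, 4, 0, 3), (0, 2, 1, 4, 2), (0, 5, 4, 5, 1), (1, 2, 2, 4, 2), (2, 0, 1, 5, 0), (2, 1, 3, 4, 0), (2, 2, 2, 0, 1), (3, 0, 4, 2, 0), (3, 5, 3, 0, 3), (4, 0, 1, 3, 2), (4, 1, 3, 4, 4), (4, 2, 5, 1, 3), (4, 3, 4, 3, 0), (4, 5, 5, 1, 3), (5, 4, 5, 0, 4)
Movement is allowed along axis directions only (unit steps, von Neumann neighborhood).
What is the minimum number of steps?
13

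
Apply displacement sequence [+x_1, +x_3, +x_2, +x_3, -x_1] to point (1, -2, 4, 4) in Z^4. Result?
(1, -1, 6, 4)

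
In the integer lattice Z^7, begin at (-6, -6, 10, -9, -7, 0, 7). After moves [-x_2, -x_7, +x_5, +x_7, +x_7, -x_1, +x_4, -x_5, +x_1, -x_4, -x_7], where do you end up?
(-6, -7, 10, -9, -7, 0, 7)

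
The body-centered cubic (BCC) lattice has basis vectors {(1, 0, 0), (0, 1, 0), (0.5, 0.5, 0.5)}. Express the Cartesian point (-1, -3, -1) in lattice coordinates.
-2b₂ - 2b₃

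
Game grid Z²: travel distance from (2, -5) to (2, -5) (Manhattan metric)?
0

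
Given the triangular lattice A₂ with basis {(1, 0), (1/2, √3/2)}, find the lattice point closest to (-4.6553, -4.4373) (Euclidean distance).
(-4.5, -4.33)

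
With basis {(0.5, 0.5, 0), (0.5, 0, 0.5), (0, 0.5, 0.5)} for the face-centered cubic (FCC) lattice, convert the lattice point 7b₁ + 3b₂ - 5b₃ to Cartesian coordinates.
(5, 1, -1)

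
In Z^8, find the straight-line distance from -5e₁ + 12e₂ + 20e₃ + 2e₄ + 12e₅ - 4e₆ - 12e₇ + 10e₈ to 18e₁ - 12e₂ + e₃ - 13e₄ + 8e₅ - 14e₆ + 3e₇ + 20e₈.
46.1736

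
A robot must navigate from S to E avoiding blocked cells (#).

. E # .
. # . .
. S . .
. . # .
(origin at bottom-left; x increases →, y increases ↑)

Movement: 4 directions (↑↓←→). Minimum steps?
4
(one shortest path: (1, 1) → (0, 1) → (0, 2) → (0, 3) → (1, 3))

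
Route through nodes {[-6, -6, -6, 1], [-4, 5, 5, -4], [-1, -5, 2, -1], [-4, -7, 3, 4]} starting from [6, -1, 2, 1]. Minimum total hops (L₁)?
66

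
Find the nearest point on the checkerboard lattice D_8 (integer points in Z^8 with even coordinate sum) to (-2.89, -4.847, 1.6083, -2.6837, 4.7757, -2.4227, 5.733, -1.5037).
(-3, -5, 2, -3, 5, -2, 6, -2)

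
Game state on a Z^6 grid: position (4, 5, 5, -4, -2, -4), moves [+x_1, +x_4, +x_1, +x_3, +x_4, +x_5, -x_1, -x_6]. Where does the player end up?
(5, 5, 6, -2, -1, -5)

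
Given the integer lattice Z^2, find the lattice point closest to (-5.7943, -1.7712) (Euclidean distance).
(-6, -2)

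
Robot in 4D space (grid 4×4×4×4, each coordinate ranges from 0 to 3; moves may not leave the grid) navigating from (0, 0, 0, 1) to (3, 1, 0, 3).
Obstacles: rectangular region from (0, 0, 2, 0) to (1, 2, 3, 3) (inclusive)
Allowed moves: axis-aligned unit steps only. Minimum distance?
6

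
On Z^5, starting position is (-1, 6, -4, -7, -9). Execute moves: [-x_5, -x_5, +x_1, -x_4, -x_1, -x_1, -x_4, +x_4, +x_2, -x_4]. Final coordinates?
(-2, 7, -4, -9, -11)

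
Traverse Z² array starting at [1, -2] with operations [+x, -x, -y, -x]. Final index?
(0, -3)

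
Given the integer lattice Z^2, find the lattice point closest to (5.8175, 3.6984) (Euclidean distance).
(6, 4)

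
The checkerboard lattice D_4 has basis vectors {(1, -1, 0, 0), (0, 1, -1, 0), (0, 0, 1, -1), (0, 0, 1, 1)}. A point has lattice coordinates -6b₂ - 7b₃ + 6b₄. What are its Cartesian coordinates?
(0, -6, 5, 13)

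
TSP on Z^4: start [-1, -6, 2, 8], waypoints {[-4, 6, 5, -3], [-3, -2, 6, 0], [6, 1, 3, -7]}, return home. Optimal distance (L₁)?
82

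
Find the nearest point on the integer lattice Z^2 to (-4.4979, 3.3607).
(-4, 3)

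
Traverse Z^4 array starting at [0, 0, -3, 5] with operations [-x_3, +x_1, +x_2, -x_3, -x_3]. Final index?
(1, 1, -6, 5)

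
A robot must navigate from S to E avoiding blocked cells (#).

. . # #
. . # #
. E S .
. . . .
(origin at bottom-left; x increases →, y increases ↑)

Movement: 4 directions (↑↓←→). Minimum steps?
1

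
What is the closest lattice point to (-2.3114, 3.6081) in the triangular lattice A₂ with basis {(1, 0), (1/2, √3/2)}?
(-2, 3.464)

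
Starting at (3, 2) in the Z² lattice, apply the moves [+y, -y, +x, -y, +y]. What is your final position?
(4, 2)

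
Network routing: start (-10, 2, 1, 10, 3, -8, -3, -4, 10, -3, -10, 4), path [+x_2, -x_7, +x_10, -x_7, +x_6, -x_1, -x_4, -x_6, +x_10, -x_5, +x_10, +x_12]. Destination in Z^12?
(-11, 3, 1, 9, 2, -8, -5, -4, 10, 0, -10, 5)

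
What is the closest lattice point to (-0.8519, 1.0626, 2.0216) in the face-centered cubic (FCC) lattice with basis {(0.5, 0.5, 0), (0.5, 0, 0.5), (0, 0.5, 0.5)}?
(-1, 1, 2)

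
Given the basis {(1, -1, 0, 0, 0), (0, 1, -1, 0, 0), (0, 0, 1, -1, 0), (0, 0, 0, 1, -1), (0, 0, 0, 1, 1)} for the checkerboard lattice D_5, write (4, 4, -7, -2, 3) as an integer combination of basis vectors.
4b₁ + 8b₂ + b₃ - 2b₄ + b₅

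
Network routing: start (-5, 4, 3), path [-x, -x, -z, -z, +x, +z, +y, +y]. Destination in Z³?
(-6, 6, 2)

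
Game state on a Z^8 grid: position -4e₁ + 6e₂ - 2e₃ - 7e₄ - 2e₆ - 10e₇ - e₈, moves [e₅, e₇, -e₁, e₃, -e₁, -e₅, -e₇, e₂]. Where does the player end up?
(-6, 7, -1, -7, 0, -2, -10, -1)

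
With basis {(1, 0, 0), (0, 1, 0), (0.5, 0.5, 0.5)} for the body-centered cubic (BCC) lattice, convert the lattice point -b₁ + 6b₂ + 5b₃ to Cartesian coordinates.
(1.5, 8.5, 2.5)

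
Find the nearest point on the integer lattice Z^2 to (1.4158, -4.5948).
(1, -5)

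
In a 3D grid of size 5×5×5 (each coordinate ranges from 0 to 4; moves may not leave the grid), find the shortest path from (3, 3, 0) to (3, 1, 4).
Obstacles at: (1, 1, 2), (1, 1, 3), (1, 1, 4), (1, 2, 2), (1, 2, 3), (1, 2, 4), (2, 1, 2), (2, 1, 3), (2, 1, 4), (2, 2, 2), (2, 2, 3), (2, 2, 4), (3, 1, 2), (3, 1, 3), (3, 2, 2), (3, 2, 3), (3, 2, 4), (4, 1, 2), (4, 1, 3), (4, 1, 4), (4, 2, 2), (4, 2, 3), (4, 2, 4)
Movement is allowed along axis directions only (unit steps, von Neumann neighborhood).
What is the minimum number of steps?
8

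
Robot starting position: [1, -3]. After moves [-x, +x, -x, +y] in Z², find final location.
(0, -2)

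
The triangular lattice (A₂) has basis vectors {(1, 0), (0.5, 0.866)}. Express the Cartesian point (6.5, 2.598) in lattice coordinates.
5b₁ + 3b₂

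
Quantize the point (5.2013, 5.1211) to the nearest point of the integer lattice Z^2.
(5, 5)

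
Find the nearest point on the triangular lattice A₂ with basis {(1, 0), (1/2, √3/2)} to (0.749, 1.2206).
(0.5, 0.866)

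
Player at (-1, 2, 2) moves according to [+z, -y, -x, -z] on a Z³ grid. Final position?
(-2, 1, 2)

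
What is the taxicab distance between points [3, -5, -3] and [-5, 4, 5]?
25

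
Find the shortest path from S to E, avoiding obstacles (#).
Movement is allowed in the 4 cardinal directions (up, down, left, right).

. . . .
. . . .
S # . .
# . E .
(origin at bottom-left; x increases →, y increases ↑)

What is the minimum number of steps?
5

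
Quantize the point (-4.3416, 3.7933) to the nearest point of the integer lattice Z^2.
(-4, 4)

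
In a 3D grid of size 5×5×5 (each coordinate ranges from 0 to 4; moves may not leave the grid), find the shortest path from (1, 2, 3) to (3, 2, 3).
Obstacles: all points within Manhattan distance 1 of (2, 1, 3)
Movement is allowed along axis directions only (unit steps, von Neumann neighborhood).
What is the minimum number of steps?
4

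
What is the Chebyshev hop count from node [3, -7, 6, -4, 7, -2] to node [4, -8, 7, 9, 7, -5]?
13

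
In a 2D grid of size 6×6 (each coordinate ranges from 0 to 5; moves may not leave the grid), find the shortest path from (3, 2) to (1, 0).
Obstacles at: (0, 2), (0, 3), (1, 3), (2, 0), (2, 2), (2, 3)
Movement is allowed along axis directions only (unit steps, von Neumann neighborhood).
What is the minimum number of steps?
4
(one shortest path: (3, 2) → (3, 1) → (2, 1) → (1, 1) → (1, 0))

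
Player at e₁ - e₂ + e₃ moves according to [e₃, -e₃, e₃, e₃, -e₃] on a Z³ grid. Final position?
(1, -1, 2)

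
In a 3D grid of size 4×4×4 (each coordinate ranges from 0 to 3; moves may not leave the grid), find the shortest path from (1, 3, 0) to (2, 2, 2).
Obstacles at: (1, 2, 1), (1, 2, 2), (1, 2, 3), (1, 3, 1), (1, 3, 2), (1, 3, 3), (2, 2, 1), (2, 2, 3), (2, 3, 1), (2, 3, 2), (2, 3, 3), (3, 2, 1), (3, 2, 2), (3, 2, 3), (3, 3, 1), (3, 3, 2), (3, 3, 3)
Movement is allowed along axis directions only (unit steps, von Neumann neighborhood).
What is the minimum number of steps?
6
(one shortest path: (1, 3, 0) → (2, 3, 0) → (2, 2, 0) → (2, 1, 0) → (2, 1, 1) → (2, 1, 2) → (2, 2, 2))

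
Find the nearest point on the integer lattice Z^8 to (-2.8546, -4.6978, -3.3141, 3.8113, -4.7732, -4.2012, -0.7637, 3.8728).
(-3, -5, -3, 4, -5, -4, -1, 4)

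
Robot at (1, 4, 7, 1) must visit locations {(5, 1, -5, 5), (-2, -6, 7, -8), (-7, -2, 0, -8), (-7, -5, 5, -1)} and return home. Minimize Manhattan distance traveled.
108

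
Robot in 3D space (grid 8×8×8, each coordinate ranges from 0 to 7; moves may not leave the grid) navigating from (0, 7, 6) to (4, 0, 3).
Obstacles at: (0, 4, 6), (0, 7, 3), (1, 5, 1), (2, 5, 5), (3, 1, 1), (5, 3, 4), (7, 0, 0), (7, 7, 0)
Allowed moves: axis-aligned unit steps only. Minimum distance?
14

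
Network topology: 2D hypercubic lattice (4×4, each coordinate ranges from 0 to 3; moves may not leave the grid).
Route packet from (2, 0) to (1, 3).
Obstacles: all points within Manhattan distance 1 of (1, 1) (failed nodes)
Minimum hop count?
6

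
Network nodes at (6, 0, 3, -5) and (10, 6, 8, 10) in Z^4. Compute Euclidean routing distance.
17.3781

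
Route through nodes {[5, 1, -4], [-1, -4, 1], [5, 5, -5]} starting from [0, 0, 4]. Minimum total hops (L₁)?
29
(one optimal route: (0, 0, 4) → (-1, -4, 1) → (5, 1, -4) → (5, 5, -5))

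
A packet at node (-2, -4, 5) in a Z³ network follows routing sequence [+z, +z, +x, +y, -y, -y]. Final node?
(-1, -5, 7)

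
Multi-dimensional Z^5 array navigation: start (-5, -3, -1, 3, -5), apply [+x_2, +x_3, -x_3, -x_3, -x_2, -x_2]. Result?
(-5, -4, -2, 3, -5)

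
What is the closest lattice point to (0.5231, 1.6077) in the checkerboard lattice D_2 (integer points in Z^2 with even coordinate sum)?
(0, 2)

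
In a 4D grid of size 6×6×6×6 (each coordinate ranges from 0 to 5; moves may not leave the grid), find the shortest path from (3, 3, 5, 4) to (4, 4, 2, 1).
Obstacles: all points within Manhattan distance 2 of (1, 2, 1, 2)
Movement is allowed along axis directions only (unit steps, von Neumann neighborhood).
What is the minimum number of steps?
8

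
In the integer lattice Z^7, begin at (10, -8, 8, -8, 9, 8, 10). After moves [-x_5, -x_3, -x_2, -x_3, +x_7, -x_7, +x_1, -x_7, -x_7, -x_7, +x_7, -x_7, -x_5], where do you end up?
(11, -9, 6, -8, 7, 8, 7)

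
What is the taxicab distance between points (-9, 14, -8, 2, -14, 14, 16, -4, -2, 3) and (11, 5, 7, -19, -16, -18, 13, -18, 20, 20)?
155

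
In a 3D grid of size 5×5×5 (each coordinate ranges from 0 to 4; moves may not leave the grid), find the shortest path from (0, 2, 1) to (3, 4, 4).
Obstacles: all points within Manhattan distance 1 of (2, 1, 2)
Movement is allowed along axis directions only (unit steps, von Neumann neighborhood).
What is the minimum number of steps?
8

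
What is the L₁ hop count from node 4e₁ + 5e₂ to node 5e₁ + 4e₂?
2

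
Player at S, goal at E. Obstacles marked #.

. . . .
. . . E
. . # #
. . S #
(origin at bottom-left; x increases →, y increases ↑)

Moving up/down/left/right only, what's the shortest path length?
5
(one shortest path: (2, 0) → (1, 0) → (1, 1) → (1, 2) → (2, 2) → (3, 2))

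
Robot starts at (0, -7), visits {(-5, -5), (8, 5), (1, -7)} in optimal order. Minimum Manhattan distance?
32
(one optimal route: (0, -7) → (1, -7) → (-5, -5) → (8, 5))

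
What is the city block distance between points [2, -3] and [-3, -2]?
6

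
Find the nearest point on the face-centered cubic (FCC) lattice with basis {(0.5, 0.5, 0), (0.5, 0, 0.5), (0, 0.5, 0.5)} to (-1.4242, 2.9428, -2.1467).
(-1.5, 3, -2.5)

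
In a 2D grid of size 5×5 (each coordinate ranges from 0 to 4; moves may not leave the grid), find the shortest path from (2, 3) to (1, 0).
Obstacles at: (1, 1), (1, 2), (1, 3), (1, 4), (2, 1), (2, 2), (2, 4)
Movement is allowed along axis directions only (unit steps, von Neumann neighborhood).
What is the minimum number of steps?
6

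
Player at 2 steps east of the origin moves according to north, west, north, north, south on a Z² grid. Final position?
(1, 2)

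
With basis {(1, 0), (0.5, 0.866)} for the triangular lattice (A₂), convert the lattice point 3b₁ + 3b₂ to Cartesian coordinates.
(4.5, 2.598)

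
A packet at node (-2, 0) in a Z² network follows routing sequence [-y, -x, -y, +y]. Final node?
(-3, -1)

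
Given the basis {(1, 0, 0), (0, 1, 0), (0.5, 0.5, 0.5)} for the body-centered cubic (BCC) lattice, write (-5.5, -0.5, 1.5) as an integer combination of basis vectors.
-7b₁ - 2b₂ + 3b₃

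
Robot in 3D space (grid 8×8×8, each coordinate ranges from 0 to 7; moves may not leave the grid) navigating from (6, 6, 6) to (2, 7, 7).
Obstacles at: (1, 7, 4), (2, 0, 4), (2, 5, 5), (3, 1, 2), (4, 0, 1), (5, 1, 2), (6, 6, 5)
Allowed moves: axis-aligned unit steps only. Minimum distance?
6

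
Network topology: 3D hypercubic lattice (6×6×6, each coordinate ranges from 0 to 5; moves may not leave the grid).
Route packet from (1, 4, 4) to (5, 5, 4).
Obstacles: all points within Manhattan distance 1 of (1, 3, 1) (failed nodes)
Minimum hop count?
5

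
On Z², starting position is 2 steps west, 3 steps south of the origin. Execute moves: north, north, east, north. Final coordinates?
(-1, 0)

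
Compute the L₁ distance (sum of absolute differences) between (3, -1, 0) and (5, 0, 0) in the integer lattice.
3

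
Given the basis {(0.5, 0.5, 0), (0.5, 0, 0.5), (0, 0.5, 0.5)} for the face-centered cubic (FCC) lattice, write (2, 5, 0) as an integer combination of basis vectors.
7b₁ - 3b₂ + 3b₃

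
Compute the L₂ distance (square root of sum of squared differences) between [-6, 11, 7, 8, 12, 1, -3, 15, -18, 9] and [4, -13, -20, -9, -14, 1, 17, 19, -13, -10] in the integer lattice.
56.3205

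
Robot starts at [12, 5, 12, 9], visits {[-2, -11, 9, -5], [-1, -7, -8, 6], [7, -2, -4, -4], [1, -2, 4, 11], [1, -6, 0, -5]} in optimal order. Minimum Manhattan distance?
111
(one optimal route: (12, 5, 12, 9) → (1, -2, 4, 11) → (-1, -7, -8, 6) → (7, -2, -4, -4) → (1, -6, 0, -5) → (-2, -11, 9, -5))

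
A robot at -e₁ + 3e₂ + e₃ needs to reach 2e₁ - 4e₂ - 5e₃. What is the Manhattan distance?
16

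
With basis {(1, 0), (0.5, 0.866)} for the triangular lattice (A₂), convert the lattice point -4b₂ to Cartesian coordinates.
(-2, -3.464)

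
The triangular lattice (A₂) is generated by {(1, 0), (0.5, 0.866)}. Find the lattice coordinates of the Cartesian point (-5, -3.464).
-3b₁ - 4b₂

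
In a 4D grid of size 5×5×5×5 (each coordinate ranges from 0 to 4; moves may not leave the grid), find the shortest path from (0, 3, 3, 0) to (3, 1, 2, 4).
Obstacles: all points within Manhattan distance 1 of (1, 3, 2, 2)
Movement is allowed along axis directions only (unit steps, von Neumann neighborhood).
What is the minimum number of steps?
10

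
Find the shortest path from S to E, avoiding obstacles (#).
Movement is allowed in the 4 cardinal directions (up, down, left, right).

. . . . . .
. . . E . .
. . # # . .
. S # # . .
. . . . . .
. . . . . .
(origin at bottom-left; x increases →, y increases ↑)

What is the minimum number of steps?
4
(one shortest path: (1, 2) → (1, 3) → (1, 4) → (2, 4) → (3, 4))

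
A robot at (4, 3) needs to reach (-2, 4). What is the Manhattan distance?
7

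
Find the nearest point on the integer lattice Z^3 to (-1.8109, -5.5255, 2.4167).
(-2, -6, 2)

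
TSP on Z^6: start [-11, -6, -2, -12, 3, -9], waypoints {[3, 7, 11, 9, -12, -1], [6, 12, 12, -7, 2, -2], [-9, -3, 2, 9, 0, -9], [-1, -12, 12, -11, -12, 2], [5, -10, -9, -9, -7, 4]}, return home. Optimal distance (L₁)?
268
(one optimal route: (-11, -6, -2, -12, 3, -9) → (-9, -3, 2, 9, 0, -9) → (3, 7, 11, 9, -12, -1) → (6, 12, 12, -7, 2, -2) → (-1, -12, 12, -11, -12, 2) → (5, -10, -9, -9, -7, 4) → (-11, -6, -2, -12, 3, -9))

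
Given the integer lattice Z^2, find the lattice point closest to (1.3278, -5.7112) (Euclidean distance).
(1, -6)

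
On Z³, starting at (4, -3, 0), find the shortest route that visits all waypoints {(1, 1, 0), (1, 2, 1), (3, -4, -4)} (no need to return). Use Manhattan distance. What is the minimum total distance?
19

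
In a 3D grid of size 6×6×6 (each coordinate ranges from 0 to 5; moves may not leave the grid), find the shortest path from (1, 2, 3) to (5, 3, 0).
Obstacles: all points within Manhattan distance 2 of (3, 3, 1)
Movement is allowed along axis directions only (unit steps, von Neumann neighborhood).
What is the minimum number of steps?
8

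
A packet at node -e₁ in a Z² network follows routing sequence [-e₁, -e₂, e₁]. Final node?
(-1, -1)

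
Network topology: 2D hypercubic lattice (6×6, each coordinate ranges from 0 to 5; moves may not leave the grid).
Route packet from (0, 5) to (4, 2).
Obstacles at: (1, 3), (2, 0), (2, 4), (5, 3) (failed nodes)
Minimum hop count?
7
(one shortest path: (0, 5) → (1, 5) → (2, 5) → (3, 5) → (4, 5) → (4, 4) → (4, 3) → (4, 2))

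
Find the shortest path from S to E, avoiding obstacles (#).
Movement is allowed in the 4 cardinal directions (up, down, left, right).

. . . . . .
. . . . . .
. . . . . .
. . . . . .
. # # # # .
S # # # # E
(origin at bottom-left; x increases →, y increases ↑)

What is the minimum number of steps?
9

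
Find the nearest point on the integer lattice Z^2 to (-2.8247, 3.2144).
(-3, 3)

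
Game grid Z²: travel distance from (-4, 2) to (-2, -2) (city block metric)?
6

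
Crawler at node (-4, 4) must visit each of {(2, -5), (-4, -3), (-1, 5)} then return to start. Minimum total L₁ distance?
32
(one optimal route: (-4, 4) → (-4, -3) → (2, -5) → (-1, 5) → (-4, 4))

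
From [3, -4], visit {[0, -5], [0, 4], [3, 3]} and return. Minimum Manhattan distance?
24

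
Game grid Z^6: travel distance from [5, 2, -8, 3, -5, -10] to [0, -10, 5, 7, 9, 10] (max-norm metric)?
20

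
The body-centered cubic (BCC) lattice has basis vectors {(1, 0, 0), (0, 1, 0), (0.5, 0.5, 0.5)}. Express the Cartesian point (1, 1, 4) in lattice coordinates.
-3b₁ - 3b₂ + 8b₃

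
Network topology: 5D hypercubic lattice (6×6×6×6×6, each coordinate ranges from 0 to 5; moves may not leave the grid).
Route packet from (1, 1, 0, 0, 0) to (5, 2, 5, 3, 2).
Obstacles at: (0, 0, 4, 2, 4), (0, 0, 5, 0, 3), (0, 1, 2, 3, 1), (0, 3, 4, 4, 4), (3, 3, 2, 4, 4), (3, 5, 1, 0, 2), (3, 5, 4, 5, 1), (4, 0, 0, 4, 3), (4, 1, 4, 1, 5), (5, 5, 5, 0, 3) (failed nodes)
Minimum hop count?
15
(one shortest path: (1, 1, 0, 0, 0) → (2, 1, 0, 0, 0) → (3, 1, 0, 0, 0) → (4, 1, 0, 0, 0) → (5, 1, 0, 0, 0) → (5, 2, 0, 0, 0) → (5, 2, 1, 0, 0) → (5, 2, 2, 0, 0) → (5, 2, 3, 0, 0) → (5, 2, 4, 0, 0) → (5, 2, 5, 0, 0) → (5, 2, 5, 1, 0) → (5, 2, 5, 2, 0) → (5, 2, 5, 3, 0) → (5, 2, 5, 3, 1) → (5, 2, 5, 3, 2))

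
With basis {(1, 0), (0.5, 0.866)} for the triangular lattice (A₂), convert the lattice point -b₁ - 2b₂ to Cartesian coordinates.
(-2, -1.732)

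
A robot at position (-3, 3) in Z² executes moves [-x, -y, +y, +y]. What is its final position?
(-4, 4)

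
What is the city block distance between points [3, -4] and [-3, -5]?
7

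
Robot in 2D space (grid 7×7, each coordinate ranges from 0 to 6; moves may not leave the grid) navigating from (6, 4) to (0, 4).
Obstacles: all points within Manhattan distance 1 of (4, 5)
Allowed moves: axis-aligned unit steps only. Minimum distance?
8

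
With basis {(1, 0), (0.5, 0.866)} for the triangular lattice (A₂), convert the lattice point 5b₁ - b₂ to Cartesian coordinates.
(4.5, -0.866)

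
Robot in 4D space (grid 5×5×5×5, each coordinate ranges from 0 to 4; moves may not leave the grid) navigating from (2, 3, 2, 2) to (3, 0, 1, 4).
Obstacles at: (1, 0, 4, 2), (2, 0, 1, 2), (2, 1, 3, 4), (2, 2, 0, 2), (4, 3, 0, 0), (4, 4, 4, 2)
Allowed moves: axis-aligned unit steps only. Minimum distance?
7
(one shortest path: (2, 3, 2, 2) → (3, 3, 2, 2) → (3, 2, 2, 2) → (3, 1, 2, 2) → (3, 0, 2, 2) → (3, 0, 1, 2) → (3, 0, 1, 3) → (3, 0, 1, 4))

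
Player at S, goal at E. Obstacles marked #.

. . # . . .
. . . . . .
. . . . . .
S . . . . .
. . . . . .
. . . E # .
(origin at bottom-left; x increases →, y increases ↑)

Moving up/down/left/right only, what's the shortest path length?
5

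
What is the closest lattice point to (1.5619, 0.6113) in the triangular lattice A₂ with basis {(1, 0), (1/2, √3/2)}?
(1.5, 0.866)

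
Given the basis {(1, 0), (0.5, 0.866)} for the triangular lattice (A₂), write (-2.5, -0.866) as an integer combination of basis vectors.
-2b₁ - b₂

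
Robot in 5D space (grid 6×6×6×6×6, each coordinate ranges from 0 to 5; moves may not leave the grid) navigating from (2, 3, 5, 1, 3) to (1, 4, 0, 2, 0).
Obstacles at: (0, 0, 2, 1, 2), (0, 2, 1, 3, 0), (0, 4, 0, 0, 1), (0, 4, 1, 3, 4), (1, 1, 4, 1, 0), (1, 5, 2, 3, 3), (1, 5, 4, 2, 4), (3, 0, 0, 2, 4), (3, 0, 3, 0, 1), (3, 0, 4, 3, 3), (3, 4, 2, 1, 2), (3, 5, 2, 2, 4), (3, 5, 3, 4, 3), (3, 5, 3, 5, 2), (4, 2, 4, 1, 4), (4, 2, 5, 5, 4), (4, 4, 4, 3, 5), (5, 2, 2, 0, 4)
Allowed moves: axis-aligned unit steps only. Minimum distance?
11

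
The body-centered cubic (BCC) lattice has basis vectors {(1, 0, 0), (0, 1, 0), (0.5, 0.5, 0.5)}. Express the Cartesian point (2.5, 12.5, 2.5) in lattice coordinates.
10b₂ + 5b₃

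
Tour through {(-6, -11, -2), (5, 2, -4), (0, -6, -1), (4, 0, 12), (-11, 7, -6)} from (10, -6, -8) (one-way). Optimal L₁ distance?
98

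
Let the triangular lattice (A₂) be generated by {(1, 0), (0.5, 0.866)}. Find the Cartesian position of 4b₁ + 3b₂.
(5.5, 2.598)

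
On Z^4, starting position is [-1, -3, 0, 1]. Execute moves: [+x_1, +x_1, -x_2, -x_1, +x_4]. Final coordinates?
(0, -4, 0, 2)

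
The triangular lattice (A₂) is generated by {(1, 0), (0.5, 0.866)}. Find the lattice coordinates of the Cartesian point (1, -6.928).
5b₁ - 8b₂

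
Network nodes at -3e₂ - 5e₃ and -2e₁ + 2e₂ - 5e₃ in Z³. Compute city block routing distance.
7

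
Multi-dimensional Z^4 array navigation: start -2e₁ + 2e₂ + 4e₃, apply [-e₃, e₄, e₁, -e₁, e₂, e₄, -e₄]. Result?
(-2, 3, 3, 1)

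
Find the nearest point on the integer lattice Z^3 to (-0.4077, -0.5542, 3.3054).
(0, -1, 3)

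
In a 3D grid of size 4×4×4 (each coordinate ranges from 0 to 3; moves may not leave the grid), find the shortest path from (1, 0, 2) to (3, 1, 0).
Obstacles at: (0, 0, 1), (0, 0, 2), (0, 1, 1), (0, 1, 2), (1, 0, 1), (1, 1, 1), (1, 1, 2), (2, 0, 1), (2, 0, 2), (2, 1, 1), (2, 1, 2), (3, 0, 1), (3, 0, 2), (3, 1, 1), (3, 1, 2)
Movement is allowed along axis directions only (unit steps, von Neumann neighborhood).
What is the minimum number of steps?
9
(one shortest path: (1, 0, 2) → (1, 0, 3) → (2, 0, 3) → (3, 0, 3) → (3, 1, 3) → (3, 2, 3) → (3, 2, 2) → (3, 2, 1) → (3, 2, 0) → (3, 1, 0))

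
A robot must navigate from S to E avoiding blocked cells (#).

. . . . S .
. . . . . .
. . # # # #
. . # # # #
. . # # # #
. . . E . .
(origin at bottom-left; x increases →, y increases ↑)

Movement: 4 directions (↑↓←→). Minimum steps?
10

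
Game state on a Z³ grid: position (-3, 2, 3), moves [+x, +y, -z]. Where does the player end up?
(-2, 3, 2)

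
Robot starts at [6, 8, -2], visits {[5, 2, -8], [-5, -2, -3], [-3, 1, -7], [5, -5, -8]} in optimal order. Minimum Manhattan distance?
44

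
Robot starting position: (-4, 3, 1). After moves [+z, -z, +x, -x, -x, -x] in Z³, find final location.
(-6, 3, 1)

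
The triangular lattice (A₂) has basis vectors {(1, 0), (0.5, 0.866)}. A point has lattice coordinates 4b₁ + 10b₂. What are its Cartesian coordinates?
(9, 8.66)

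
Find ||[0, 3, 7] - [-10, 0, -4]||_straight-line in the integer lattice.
15.1658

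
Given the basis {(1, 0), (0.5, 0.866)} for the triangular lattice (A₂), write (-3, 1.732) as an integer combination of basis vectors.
-4b₁ + 2b₂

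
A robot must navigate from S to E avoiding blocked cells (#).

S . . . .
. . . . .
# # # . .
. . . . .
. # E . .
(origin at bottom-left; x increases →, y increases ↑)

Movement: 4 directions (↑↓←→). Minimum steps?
8
(one shortest path: (0, 4) → (1, 4) → (2, 4) → (3, 4) → (3, 3) → (3, 2) → (3, 1) → (2, 1) → (2, 0))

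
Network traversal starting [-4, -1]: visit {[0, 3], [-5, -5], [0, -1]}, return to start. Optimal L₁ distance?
26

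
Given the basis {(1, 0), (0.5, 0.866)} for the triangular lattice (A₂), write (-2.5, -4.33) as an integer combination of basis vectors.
-5b₂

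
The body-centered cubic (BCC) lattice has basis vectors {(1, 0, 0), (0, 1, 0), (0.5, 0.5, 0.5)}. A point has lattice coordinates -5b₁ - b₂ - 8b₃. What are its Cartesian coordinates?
(-9, -5, -4)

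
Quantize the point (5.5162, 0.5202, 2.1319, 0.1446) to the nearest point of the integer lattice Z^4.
(6, 1, 2, 0)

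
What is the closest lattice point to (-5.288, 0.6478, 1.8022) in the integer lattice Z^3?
(-5, 1, 2)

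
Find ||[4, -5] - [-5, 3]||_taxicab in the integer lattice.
17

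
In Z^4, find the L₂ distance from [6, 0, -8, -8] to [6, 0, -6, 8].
16.1245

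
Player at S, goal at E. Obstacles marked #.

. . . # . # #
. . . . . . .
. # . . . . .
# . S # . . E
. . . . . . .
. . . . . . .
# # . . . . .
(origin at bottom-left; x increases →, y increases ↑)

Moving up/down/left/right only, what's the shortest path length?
6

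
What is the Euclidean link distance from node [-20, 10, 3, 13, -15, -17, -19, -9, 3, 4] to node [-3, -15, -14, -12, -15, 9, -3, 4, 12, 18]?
56.6216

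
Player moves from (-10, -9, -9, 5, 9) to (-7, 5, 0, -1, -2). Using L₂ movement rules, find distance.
21.0476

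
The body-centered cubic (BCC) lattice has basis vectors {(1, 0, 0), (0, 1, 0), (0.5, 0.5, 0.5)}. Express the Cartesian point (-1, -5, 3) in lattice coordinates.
-4b₁ - 8b₂ + 6b₃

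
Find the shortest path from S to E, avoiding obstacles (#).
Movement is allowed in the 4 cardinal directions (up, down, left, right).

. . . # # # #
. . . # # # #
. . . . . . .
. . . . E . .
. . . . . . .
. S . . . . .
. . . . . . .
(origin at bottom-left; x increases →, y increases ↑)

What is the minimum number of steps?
5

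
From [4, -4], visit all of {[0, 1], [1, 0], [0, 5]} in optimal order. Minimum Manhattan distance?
13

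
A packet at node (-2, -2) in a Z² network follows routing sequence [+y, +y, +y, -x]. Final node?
(-3, 1)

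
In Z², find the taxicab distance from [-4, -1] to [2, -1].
6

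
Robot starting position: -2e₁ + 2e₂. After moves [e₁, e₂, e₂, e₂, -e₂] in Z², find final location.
(-1, 4)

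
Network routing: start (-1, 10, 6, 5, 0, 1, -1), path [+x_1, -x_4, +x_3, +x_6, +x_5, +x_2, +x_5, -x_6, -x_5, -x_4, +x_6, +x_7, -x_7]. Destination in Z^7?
(0, 11, 7, 3, 1, 2, -1)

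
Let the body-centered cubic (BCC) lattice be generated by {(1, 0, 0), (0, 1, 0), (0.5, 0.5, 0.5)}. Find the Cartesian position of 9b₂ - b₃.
(-0.5, 8.5, -0.5)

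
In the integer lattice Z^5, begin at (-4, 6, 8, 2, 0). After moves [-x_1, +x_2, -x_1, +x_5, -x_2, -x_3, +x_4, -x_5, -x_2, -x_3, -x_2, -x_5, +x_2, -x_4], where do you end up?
(-6, 5, 6, 2, -1)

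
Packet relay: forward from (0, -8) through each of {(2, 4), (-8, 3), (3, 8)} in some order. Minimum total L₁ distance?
35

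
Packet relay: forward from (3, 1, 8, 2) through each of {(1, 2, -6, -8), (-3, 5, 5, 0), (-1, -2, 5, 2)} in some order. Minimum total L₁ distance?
47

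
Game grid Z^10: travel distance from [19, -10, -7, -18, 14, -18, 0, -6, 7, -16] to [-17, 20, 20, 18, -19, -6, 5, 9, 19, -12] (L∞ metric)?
36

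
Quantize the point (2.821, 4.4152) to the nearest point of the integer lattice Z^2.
(3, 4)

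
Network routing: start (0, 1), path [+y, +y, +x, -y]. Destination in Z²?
(1, 2)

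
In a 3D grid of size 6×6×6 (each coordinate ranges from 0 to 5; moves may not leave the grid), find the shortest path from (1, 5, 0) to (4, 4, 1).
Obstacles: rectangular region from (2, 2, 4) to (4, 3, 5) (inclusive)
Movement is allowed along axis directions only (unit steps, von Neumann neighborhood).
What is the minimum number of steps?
5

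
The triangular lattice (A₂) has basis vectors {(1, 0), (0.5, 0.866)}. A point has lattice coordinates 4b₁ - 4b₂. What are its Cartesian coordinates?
(2, -3.464)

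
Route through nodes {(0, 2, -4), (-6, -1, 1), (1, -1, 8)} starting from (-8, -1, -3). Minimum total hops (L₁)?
36
(one optimal route: (-8, -1, -3) → (-6, -1, 1) → (0, 2, -4) → (1, -1, 8))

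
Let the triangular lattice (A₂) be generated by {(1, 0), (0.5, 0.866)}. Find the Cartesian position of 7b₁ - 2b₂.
(6, -1.732)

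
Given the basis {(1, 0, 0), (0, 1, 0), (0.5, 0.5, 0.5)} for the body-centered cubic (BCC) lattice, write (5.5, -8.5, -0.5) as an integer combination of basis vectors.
6b₁ - 8b₂ - b₃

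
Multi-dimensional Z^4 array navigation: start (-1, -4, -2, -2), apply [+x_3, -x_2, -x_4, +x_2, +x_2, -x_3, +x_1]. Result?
(0, -3, -2, -3)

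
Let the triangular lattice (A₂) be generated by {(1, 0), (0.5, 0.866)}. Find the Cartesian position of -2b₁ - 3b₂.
(-3.5, -2.598)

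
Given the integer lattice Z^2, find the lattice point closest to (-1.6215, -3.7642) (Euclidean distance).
(-2, -4)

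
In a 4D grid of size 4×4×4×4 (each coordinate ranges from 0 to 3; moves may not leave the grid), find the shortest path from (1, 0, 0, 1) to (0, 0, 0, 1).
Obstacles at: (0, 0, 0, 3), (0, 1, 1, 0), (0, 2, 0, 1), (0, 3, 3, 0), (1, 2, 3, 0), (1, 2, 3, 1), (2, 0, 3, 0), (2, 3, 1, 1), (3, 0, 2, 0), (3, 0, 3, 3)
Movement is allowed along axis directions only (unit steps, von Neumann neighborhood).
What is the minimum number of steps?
1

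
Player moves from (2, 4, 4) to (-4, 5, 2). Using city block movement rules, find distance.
9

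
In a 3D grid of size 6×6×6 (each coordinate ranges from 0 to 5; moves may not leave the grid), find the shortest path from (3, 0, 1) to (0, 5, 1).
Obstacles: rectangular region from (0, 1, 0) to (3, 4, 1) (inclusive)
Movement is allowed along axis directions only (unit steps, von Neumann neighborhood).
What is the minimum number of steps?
10
(one shortest path: (3, 0, 1) → (2, 0, 1) → (1, 0, 1) → (0, 0, 1) → (0, 0, 2) → (0, 1, 2) → (0, 2, 2) → (0, 3, 2) → (0, 4, 2) → (0, 5, 2) → (0, 5, 1))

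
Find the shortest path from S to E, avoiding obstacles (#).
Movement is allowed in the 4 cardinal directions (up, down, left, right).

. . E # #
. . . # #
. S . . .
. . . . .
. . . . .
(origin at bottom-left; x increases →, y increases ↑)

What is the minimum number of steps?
3
(one shortest path: (1, 2) → (2, 2) → (2, 3) → (2, 4))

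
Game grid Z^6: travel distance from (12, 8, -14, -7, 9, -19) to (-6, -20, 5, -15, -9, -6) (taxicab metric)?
104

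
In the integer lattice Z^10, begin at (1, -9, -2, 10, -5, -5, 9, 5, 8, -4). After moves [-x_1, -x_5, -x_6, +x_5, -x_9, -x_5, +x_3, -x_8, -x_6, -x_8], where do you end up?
(0, -9, -1, 10, -6, -7, 9, 3, 7, -4)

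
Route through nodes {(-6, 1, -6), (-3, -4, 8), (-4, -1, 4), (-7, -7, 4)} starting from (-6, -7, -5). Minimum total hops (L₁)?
42
(one optimal route: (-6, -7, -5) → (-6, 1, -6) → (-4, -1, 4) → (-3, -4, 8) → (-7, -7, 4))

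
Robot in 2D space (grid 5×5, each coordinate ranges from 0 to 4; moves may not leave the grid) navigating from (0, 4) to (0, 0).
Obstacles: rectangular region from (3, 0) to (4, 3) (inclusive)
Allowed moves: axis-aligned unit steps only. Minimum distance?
4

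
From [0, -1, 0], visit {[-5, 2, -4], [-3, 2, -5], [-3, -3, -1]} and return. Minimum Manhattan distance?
30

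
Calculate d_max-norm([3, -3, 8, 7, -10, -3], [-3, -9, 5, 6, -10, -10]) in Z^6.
7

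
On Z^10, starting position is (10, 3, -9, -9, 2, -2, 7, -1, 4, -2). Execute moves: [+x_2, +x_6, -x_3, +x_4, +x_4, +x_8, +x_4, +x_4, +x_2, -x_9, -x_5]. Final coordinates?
(10, 5, -10, -5, 1, -1, 7, 0, 3, -2)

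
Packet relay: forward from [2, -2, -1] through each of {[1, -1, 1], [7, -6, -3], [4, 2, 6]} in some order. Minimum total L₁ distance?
35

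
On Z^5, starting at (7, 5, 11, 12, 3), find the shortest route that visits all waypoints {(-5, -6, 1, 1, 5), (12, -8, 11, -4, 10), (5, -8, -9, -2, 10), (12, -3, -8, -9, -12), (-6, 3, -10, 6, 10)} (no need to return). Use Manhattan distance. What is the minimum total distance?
184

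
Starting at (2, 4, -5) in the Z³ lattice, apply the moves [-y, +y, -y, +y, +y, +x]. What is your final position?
(3, 5, -5)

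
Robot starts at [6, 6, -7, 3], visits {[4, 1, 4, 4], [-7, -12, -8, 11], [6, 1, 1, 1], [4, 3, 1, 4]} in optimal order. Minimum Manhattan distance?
70
(one optimal route: (6, 6, -7, 3) → (6, 1, 1, 1) → (4, 1, 4, 4) → (4, 3, 1, 4) → (-7, -12, -8, 11))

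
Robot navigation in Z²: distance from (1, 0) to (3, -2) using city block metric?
4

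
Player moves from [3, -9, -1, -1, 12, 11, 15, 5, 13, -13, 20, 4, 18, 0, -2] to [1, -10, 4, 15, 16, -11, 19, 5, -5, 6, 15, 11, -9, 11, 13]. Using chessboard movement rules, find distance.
27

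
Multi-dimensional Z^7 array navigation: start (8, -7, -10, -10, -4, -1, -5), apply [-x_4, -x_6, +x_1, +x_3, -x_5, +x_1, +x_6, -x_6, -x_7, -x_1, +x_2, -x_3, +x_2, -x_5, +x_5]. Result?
(9, -5, -10, -11, -5, -2, -6)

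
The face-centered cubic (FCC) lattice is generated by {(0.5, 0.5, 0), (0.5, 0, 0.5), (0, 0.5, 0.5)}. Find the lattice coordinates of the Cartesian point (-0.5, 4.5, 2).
2b₁ - 3b₂ + 7b₃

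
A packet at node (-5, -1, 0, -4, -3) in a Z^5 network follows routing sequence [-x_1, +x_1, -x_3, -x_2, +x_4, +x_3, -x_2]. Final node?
(-5, -3, 0, -3, -3)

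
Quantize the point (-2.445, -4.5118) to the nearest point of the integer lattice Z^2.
(-2, -5)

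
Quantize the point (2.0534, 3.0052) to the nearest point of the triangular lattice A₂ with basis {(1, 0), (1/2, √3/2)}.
(2, 3.464)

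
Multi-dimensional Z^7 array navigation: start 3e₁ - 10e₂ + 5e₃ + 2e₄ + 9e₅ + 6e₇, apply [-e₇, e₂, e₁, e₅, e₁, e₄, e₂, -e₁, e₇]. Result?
(4, -8, 5, 3, 10, 0, 6)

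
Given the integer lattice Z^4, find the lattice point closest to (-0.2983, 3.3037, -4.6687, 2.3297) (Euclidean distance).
(0, 3, -5, 2)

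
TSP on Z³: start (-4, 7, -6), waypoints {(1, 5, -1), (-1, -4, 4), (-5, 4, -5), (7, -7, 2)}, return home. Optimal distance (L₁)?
72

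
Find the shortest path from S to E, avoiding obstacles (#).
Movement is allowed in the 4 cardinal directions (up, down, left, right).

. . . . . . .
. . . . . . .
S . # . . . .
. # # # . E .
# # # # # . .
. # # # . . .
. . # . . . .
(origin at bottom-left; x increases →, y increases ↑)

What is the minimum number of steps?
8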